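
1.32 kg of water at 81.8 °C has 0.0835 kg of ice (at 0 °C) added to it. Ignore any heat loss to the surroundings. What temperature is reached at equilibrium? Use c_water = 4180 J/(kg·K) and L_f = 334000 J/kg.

Energy balance with sensible and latent terms:
melt ice: 0.0835·334000 = 27889; meltwater 0→T: 0.0835·4180·T = 349.03 T; water: 5517.6(T − 81.8)
5866.6 T = 451340 − 27889 = 423451
T ≈ 72.18 °C (positive, so assuming full melt was valid).

T_f ≈ 72.2 °C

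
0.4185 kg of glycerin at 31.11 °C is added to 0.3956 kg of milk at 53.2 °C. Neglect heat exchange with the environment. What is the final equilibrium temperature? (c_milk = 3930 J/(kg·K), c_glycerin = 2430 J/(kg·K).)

With ΣQ=0 the equilibrium temperature is the m·c-weighted mean:
T_f = (1554.7·53.2 + 1017·31.11) / (1554.7 + 1017)
    = 114348 / 2571.7 ≈ 44.46 °C

T_f ≈ 44.5 °C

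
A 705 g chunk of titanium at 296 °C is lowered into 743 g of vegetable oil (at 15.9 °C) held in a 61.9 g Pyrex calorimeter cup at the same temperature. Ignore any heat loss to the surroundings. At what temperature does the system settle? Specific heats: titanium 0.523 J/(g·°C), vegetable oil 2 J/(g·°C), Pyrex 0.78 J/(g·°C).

T_f ≈ 70.2 °C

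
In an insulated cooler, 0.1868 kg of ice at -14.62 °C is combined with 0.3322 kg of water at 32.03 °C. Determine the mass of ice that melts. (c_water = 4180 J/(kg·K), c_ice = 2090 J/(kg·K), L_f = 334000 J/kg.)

m_melted ≈ 0.116 kg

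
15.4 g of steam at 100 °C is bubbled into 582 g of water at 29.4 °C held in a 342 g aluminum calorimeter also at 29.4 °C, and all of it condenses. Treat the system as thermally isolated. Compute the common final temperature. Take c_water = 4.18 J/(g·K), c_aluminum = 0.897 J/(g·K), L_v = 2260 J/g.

Net heat exchanged in the isolated system is zero:
latent heat released on condensation: 15.4×2260 = 34804; condensate cools 100→T: 15.4×4.18×(T − 100) = 64.37(T − 100); original water: 2432.8(T − 29.4); cup: 306.77(T − 29.4)
2803.9 T = 34804 + 6437.2 + 80542 = 121783
T ≈ 43.43 °C — below 100 °C, confirming all the steam condensed.

T_f ≈ 43.4 °C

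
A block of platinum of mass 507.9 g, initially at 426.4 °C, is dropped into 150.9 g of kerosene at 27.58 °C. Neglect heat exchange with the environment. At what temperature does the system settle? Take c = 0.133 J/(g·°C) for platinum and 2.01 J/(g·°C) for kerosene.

Net heat exchanged in the isolated system is zero:
507.9·0.133·(T − 426.4) + 150.9·2.01·(T − 27.58) = 0
(67.55 + 303.31) T = 67.55·426.4 + 303.31·27.58
T = 37169/370.86 ≈ 100.22 °C

T_f ≈ 100.2 °C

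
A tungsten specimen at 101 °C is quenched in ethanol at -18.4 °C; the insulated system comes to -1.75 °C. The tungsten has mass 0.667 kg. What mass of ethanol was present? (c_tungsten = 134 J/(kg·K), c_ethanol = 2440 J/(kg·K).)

Heat lost by the tungsten = heat gained by the ethanol:
0.667·134·(101 − -1.75) = m·2440·(-1.75 − (-18.4))
40626 m = 9183.6  ⇒  m ≈ 0.2261 kg

m ≈ 0.226 kg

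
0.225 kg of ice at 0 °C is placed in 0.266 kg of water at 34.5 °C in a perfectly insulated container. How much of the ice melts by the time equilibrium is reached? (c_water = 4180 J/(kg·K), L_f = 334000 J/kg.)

Cooling the water to 0 °C releases 0.266×4180×34.5 = 38360 J.
To melt every bit of ice: 0.225×334000 = 75150 J.
38360 J < 75150 J, so only part of the ice melts and the system sits at 0 °C.
Mass melted = 38360/334000 ≈ 0.1148 kg.

m_melted ≈ 0.115 kg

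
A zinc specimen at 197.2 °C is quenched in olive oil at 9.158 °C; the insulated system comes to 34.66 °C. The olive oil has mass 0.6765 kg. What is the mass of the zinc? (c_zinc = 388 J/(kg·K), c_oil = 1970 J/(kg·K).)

Energy conservation, ΣQ = 0:
m·388·(34.66 − 197.2) + 0.6765·1970·(34.66 − 9.158) = 0
-63066 m = -33987
m = -33987/-63066 ≈ 0.5389 kg

m ≈ 0.539 kg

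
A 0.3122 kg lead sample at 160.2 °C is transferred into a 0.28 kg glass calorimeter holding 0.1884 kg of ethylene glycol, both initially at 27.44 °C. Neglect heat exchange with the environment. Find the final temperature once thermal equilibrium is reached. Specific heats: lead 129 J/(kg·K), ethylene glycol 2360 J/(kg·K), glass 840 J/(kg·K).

T_f ≈ 34.9 °C

Conservation of energy gives ΣQ = 0:
0.3122×129×(T − 160.2) + 0.1884×2360×(T − 27.44) + 0.28×840×(T − 27.44) = 0
40.27(T − 160.2) + 444.62(T − 27.44) + 235.2(T − 27.44) = 0
(40.27 + 444.62 + 235.2) T = 40.27×160.2 + 444.62×27.44 + 235.2×27.44
T = 25106/720.1 ≈ 34.87 °C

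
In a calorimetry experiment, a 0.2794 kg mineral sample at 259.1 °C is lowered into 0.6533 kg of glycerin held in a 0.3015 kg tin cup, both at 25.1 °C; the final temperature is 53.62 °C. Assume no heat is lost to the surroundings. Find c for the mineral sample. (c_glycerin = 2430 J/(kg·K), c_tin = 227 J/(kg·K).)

c ≈ 823 J/(kg·K)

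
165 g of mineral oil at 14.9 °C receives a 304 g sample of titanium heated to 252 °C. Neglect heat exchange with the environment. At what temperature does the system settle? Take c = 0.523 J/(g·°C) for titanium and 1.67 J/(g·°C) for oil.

Net heat exchanged in the isolated system is zero:
304·0.523·(T − 252) + 165·1.67·(T − 14.9) = 0
158.99(T − 252) + 275.55(T − 14.9) = 0
434.54 T = 44172
T = 44172/434.54 ≈ 101.65 °C

T_f ≈ 101.7 °C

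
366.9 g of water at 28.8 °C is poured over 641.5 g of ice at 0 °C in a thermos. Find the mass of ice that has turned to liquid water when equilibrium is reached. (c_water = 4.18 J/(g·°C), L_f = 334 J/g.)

Water can give up m c ΔT = 366.9×4.18×28.8 = 44169 J before reaching 0 °C.
Melting all 641.5 g of ice would need 641.5×334 = 214261 J.
44169 J < 214261 J, so only part of the ice melts and the system sits at 0 °C.
m_melted×334 = 44169  ⇒  m_melted ≈ 132.2 g.

m_melted ≈ 132 g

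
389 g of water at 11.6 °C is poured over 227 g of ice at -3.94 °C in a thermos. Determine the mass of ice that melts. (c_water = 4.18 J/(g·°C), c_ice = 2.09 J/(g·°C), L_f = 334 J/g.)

m_melted ≈ 50.9 g

Heat available from the water dropping to 0 °C: 389·4.18·11.6 = 18862 J.
Warming the ice to 0 °C takes 227·2.09·3.94 = 1869.3 J, leaving 16993 J for melting.
Melting all 227 g of ice would need 227·334 = 75818 J.
16993 J < 75818 J, so only part of the ice melts and the system sits at 0 °C.
m_melt = 16993 / L_f = 50.88 g.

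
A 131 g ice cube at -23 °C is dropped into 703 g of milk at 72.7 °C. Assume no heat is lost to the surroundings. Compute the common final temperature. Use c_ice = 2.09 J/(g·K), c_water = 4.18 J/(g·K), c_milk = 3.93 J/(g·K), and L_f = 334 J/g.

T_f ≈ 45.6 °C

Sum of m c ΔT and latent-heat terms is zero:
warm ice to 0 °C: 131×2.09×(0 − (-23)) = 6297.2
  melt ice: 131×334 = 43754
  warm the meltwater: 547.58 T
  milk cools: 703×3.93×(T − 72.7) = 2762.8(T − 72.7)
3310.4 T = 200855 − 50051 = 150804
T ≈ 45.55 °C (positive, so assuming full melt was valid).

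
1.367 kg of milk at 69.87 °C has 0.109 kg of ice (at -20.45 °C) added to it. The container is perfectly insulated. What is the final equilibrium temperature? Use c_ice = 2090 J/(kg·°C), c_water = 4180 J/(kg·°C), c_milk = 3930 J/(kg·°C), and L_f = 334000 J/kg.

Let T be the final temperature. ΣQ_i = 0:
warm ice to 0 °C: 0.109×2090×(0 − (-20.45)) = 4658.7
  fusion: m_ice L_f = 0.109×334000 = 36406
  meltwater 0→T: 0.109×4180×T = 455.62 T
  milk: 5372.3(T − 69.87)
5827.9 T = 375363 − 41065 = 334299
T ≈ 57.36 °C. Since T > 0 °C, the all-ice-melts assumption holds.

T_f ≈ 57.4 °C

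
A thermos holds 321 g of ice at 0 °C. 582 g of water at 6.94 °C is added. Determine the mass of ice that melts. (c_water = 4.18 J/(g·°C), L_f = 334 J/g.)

Heat available from the water dropping to 0 °C: 582×4.18×6.94 = 16883 J.
Melting all 321 g of ice would need 321×334 = 107214 J.
That's not enough to melt it all — equilibrium is at 0 °C with ice remaining.
m_melt = 16883 / L_f = 50.55 g.

m_melted ≈ 50.5 g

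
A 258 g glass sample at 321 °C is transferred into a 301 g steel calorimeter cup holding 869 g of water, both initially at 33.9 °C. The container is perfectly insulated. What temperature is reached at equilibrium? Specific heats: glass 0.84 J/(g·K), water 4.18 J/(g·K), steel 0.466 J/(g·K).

T_f ≈ 49.5 °C

T_f is the heat-capacity-weighted average of the initial temperatures:
T_f = (216.72×321 + 3632.4×33.9 + 140.27×33.9) / (216.72 + 3632.4 + 140.27)
    = 197461 / 3989.4 ≈ 49.50 °C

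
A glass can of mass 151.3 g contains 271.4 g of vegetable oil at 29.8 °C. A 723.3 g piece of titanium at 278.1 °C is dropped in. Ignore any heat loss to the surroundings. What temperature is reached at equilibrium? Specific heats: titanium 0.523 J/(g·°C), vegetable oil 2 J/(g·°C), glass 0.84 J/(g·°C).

T_f ≈ 119.4 °C

Heat gained plus heat lost sum to zero:
723.3×0.523×(T − 278.1) + 271.4×2×(T − 29.8) + 151.3×0.84×(T − 29.8) = 0
1048.2 T = 125164
T = 125164 / 1048.2 = 119 °C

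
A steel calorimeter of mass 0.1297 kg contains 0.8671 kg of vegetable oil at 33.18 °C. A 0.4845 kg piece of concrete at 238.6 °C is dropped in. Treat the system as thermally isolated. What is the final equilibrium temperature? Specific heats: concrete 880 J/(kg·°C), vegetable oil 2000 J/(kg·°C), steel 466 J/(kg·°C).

T_f ≈ 72.6 °C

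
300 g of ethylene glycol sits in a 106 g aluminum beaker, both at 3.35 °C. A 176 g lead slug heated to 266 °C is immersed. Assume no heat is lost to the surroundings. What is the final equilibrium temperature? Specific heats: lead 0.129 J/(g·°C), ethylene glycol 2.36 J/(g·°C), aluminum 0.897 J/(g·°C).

Taking heat into each body as positive, Σ m c ΔT = 0:
176·0.129·(T − 266) + 300·2.36·(T − 3.35) + 106·0.897·(T − 3.35) = 0
22.7(T − 266) + 708(T − 3.35) + 95.08(T − 3.35) = 0
825.79 T = 8729.6
T ≈ 10.57 °C

T_f ≈ 10.6 °C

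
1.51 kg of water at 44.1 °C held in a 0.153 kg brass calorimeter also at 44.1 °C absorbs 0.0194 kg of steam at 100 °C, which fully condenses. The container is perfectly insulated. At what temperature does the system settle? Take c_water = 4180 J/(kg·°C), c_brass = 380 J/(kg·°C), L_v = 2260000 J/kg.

T_f ≈ 51.6 °C

Energy conservation, ΣQ = 0:
latent heat released on condensation: 0.0194·2260000 = 43844; condensed water 100 °C→T: 81.09(T − 100); original water: 6311.8(T − 44.1); cup: 58.14(T − 44.1)
6451 T = 43844 + 8109.2 + 280914 = 332868
T ≈ 51.60 °C (< 100 °C, so full condensation is consistent).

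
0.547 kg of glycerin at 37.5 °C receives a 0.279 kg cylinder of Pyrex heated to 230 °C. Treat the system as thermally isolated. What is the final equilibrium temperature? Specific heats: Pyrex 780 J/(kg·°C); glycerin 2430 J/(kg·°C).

T_f ≈ 64.6 °C

Net heat exchanged in the isolated system is zero:
0.279×780×(T − 230) + 0.547×2430×(T − 37.5) = 0
1546.8 T = 99898
T = 99898 / 1546.8 = 64.6 °C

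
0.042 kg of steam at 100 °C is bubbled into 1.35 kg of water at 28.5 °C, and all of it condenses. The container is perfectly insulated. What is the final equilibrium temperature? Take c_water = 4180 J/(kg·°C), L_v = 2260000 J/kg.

T_f ≈ 47.0 °C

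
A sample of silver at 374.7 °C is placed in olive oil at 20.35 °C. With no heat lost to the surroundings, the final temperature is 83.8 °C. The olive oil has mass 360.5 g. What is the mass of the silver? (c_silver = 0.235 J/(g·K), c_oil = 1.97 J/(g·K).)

m ≈ 659 g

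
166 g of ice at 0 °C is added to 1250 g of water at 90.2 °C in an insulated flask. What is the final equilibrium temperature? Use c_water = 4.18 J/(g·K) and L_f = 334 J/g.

T_f ≈ 70.3 °C

Net heat exchanged in the isolated system is zero:
latent heat to melt: 166×334 = 55444
  warm the meltwater: 693.88 T
  water: 5225(T − 90.2)
5918.9 T = 471295 − 55444 = 415851
T ≈ 70.26 °C (positive, so assuming full melt was valid).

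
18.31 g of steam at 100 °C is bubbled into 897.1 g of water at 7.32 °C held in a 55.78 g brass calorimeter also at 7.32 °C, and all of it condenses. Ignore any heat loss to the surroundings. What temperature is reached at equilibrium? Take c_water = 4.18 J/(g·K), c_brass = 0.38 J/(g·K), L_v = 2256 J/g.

Heat gained plus heat lost sum to zero:
steam→water at 100 °C releases m L_v = 18.31·2256 = 41307; condensed water 100 °C→T: 76.54(T − 100); water warms: 897.1·4.18·(T − 7.32) = 3749.9(T − 7.32); brass cup: 55.78·0.38·(T − 7.32) = 21.2(T − 7.32)
3847.6 T = 41307 + 7653.6 + 27604 = 76565
T ≈ 19.90 °C (< 100 °C, so full condensation is consistent).

T_f ≈ 19.9 °C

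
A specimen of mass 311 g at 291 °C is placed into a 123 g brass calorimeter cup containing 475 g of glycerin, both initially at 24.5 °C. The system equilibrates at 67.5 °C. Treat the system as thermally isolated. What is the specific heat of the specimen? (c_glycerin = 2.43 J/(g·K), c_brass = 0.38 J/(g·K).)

Heat gained plus heat lost sum to zero:
311×c×(67.5 − 291) + 475×2.43×(67.5 − 24.5) + 123×0.38×(67.5 − 24.5) = 0
-69508 c = -51643
c = -51643/-69508 ≈ 0.743 J/(g·K)

c ≈ 0.743 J/(g·K)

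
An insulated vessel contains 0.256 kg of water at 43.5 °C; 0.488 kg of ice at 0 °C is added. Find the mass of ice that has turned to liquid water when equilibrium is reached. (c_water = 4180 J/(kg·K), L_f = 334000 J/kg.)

m_melted ≈ 0.139 kg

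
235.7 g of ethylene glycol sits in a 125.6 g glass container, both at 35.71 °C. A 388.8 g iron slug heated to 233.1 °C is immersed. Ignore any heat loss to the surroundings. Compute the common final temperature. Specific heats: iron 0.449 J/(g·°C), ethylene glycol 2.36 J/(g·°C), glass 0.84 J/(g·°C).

Energy conservation, ΣQ = 0:
388.8×0.449×(T − 233.1) + 235.7×2.36×(T − 35.71) + 125.6×0.84×(T − 35.71) = 0
174.57(T − 233.1) + 556.25(T − 35.71) + 105.5(T − 35.71) = 0
836.33 T = 64324
T = 64324 / 836.33 = 76.9 °C

T_f ≈ 76.9 °C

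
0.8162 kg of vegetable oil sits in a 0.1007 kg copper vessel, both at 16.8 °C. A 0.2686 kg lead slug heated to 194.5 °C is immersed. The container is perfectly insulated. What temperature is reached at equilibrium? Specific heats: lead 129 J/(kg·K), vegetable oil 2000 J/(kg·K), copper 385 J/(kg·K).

Let T be the final temperature. ΣQ_i = 0:
0.2686*129*(T − 194.5) + 0.8162*2000*(T − 16.8) + 0.1007*385*(T − 16.8) = 0
34.65(T − 194.5) + 1632.4(T − 16.8) + 38.77(T − 16.8) = 0
1705.8 T = 34815
T = 34815/1705.8 ≈ 20.41 °C

T_f ≈ 20.4 °C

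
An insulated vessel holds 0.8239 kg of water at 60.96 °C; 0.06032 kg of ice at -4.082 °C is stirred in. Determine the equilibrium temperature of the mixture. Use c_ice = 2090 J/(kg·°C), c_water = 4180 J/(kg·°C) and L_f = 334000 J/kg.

T_f ≈ 51.2 °C

Sum of m c ΔT and latent-heat terms is zero:
warm ice to 0 °C: 0.06032·2090·(0 − (-4.082)) = 514.61; latent heat to melt: 0.06032·334000 = 20147; meltwater 0→T: 0.06032·4180·T = 252.14 T; water: 3443.9(T − 60.96)
3696 T = 209940 − 20661 = 189279
T ≈ 51.21 °C. Since T > 0 °C, the all-ice-melts assumption holds.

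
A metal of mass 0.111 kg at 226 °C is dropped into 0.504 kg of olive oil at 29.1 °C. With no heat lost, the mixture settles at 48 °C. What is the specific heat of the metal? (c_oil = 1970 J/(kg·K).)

c ≈ 950 J/(kg·K)

Heat lost by the metal = heat gained by the oil:
0.111·c·(226 − 48) = 0.504·1970·(48 − 29.1)
19.76 c = 18765  ⇒  c ≈ 949.8 J/(kg·K)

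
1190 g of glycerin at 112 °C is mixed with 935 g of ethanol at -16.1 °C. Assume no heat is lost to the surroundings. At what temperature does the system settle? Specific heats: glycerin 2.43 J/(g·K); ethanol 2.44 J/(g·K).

T_f ≈ 55.5 °C

T_f is the heat-capacity-weighted average of the initial temperatures:
T_f = (2891.7×112 + 2281.4×(-16.1)) / (2891.7 + 2281.4)
    = 287140 / 5173.1 ≈ 55.51 °C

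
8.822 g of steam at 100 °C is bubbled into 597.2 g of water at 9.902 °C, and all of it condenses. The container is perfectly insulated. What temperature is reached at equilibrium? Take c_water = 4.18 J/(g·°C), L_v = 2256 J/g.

Heat gained plus heat lost sum to zero:
condense steam: −8.822·2256 = −19902
  condensed water 100 °C→T: 36.88(T − 100)
  original water: 2496.3(T − 9.902)
2533.2 T = 19902 + 3687.6 + 24718 = 48308
T ≈ 19.07 °C — below 100 °C, confirming all the steam condensed.

T_f ≈ 19.1 °C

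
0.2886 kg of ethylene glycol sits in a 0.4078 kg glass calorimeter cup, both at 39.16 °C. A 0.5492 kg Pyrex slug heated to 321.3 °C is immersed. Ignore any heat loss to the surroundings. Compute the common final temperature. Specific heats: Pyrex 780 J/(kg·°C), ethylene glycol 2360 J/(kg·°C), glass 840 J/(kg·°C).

Heat gained plus heat lost sum to zero:
0.5492*780*(T − 321.3) + 0.2886*2360*(T − 39.16) + 0.4078*840*(T − 39.16) = 0
428.38(T − 321.3) + 681.1(T − 39.16) + 342.55(T − 39.16) = 0
1452 T = 177723
T ≈ 122.40 °C

T_f ≈ 122.4 °C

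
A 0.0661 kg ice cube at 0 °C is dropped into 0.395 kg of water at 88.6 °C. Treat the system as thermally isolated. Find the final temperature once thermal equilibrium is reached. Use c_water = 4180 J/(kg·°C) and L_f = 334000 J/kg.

T_f ≈ 64.4 °C

Energy balance with sensible and latent terms:
latent heat to melt: 0.0661×334000 = 22077
  warm the meltwater: 276.3 T
  water cools: 0.395×4180×(T − 88.6) = 1651.1(T − 88.6)
1927.4 T = 146287 − 22077 = 124210
T ≈ 64.44 °C — above 0 °C, consistent with complete melting.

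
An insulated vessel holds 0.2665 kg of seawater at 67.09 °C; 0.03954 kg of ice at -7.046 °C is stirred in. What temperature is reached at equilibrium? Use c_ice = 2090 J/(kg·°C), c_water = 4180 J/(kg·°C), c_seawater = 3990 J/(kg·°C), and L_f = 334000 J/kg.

Net heat exchanged in the isolated system is zero:
warm ice to 0 °C: 0.03954×2090×(0 − (-7.046)) = 582.27; melt ice: 0.03954×334000 = 13206; warm the meltwater: 165.28 T; seawater cools: 0.2665×3990×(T − 67.09) = 1063.3(T − 67.09)
1228.6 T = 71339 − 13789 = 57551
T ≈ 46.84 °C — above 0 °C, consistent with complete melting.

T_f ≈ 46.8 °C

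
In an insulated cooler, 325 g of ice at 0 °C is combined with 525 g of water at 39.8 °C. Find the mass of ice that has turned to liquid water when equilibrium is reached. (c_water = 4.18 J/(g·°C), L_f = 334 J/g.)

m_melted ≈ 262 g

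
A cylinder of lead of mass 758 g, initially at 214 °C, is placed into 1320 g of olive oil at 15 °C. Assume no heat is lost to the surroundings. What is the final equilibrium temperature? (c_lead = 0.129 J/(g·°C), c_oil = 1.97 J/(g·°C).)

Let T be the final temperature. ΣQ_i = 0:
758·0.129·(T − 214) + 1320·1.97·(T − 15) = 0
97.78(T − 214) + 2600.4(T − 15) = 0
2698.2 T = 59931
T = 59931 / 2698.2 = 22.2 °C

T_f ≈ 22.2 °C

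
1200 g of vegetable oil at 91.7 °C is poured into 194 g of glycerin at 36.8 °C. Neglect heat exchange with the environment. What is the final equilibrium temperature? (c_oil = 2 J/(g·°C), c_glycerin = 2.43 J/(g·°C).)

T_f ≈ 82.7 °C

Conservation of energy gives ΣQ = 0:
1200*2*(T − 91.7) + 194*2.43*(T − 36.8) = 0
2400(T − 91.7) + 471.42(T − 36.8) = 0
2871.4 T = 237428
T ≈ 82.69 °C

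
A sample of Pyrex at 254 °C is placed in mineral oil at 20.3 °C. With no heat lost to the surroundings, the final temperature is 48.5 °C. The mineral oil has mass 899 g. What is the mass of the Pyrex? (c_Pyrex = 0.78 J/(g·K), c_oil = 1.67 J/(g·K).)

m ≈ 264 g

Let T be the final temperature. ΣQ_i = 0:
m·0.78·(48.5 − 254) + 899·1.67·(48.5 − 20.3) = 0
-160.29 m = -42338
m = -42338/-160.29 ≈ 264.1 g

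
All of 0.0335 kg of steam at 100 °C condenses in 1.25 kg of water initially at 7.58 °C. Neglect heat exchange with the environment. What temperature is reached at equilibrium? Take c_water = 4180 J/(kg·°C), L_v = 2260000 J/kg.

T_f ≈ 24.1 °C

Energy balance with sensible and latent terms:
condense steam: −0.0335×2260000 = −75710
  condensed water 100 °C→T: 140.03(T − 100)
  water warms: 1.25×4180×(T − 7.58) = 5225(T − 7.58)
5365 T = 75710 + 14003 + 39606 = 129318
T ≈ 24.10 °C, under the boiling point, so the assumption holds.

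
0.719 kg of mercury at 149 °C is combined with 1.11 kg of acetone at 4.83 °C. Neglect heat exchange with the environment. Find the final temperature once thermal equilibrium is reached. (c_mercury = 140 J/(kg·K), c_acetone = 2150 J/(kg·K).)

T_f is the heat-capacity-weighted average of the initial temperatures:
T_f = (100.66*149 + 2386.5*4.83) / (100.66 + 2386.5)
    = 26525 / 2487.2 ≈ 10.66 °C

T_f ≈ 10.7 °C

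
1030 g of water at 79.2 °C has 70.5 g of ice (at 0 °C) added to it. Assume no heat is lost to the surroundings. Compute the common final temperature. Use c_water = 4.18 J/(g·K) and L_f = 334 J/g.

T_f ≈ 69.0 °C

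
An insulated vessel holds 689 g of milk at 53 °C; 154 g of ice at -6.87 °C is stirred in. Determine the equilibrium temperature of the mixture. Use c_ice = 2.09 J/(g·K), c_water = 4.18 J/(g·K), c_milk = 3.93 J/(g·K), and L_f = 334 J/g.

Setting the total heat transfer to zero:
warm ice to 0 °C: 154·2.09·(0 − (-6.87)) = 2211.2; latent heat to melt: 154·334 = 51436; meltwater 0→T: 154·4.18·T = 643.72 T; milk: 2707.8(T − 53)
3351.5 T = 143512 − 53647 = 89865
T ≈ 26.81 °C. Since T > 0 °C, the all-ice-melts assumption holds.

T_f ≈ 26.8 °C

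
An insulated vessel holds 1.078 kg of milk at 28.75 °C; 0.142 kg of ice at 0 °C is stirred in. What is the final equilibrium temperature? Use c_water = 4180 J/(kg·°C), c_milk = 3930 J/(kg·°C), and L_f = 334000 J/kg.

Energy balance with sensible and latent terms:
melt ice: 0.142·334000 = 47428
  meltwater 0→T: 0.142·4180·T = 593.56 T
  milk: 4236.5(T − 28.75)
4830.1 T = 121801 − 47428 = 74373
T ≈ 15.40 °C. Since T > 0 °C, the all-ice-melts assumption holds.

T_f ≈ 15.4 °C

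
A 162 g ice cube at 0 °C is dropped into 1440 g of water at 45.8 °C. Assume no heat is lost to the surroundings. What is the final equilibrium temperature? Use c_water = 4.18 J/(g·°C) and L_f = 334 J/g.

Net heat exchanged in the isolated system is zero:
fusion: m_ice L_f = 162×334 = 54108
  meltwater 0→T: 162×4.18×T = 677.16 T
  water cools: 1440×4.18×(T − 45.8) = 6019.2(T − 45.8)
6696.4 T = 275679 − 54108 = 221571
T ≈ 33.09 °C — above 0 °C, consistent with complete melting.

T_f ≈ 33.1 °C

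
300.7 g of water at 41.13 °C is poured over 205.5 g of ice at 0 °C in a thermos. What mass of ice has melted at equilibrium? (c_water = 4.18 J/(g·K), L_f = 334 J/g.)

m_melted ≈ 155 g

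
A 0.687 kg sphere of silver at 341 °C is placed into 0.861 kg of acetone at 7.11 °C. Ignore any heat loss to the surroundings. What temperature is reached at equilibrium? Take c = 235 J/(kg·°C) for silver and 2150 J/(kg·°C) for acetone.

T_f ≈ 33.9 °C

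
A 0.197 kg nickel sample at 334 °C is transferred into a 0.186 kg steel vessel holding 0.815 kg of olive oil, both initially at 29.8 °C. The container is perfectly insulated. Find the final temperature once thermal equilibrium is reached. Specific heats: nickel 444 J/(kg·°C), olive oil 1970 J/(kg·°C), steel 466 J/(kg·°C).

T_f ≈ 44.8 °C

Conservation of energy gives ΣQ = 0:
0.197*444*(T − 334) + 0.815*1970*(T − 29.8) + 0.186*466*(T − 29.8) = 0
1779.7 T = 79643
T = 79643 / 1779.7 = 44.8 °C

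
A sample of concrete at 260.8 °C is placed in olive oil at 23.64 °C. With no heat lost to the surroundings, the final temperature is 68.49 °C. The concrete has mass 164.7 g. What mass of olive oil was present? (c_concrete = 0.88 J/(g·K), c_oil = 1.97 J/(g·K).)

Energy conservation, ΣQ = 0:
164.7×0.88×(68.49 − 260.8) + m×1.97×(68.49 − 23.64) = 0
88.35 m = 27873
m = 27873/88.35 ≈ 315.5 g

m ≈ 315 g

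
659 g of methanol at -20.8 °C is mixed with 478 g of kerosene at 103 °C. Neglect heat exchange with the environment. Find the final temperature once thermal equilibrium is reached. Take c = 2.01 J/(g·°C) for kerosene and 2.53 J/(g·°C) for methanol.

T_f = Σ m_i c_i T_i / Σ m_i c_i:
T_f = (960.78·103 + 1667.3·(-20.8)) / (960.78 + 1667.3)
    = 64281 / 2628 ≈ 24.46 °C

T_f ≈ 24.5 °C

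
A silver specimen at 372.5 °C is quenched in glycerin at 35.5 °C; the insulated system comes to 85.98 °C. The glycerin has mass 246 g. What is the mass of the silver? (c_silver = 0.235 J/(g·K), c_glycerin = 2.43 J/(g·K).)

m ≈ 448 g

Conservation of energy gives ΣQ = 0:
m·0.235·(85.98 − 372.5) + 246·2.43·(85.98 − 35.5) = 0
-67.33 m = -30176
m = -30176/-67.33 ≈ 448.2 g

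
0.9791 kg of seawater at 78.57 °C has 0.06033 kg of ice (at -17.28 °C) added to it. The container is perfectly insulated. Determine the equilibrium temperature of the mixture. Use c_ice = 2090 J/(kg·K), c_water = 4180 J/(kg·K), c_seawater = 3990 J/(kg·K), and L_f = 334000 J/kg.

Let T be the final temperature. ΣQ_i = 0:
warm ice to 0 °C: 0.06033×2090×(0 − (-17.28)) = 2178.8; melt ice: 0.06033×334000 = 20150; meltwater 0→T: 0.06033×4180×T = 252.18 T; seawater cools: 0.9791×3990×(T − 78.57) = 3906.6(T − 78.57)
4158.8 T = 306942 − 22329 = 284613
T ≈ 68.44 °C — above 0 °C, consistent with complete melting.

T_f ≈ 68.4 °C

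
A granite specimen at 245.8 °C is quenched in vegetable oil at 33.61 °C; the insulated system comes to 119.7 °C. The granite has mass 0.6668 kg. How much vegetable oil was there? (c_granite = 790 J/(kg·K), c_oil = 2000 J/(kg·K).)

Heat lost by the granite = heat gained by the oil:
0.6668·790·(245.8 − 119.7) = m·2000·(119.7 − 33.61)
172180 m = 66426  ⇒  m ≈ 0.3858 kg

m ≈ 0.386 kg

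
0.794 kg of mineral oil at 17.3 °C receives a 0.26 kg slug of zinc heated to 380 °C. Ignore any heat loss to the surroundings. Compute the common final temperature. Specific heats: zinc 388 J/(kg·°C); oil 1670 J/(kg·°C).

T_f ≈ 42.9 °C

Taking heat into each body as positive, Σ m c ΔT = 0:
0.26*388*(T − 380) + 0.794*1670*(T − 17.3) = 0
(100.88 + 1326) T = 100.88*380 + 1326*17.3
T = 61274/1426.9 ≈ 42.94 °C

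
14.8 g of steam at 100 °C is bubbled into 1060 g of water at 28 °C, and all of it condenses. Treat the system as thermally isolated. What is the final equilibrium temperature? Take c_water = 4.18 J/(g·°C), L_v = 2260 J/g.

Net heat exchanged in the isolated system is zero:
latent heat released on condensation: 14.8·2260 = 33448; condensate cools 100→T: 14.8·4.18·(T − 100) = 61.86(T − 100); original water: 4430.8(T − 28)
4492.7 T = 33448 + 6186.4 + 124062 = 163697
T ≈ 36.44 °C, under the boiling point, so the assumption holds.

T_f ≈ 36.4 °C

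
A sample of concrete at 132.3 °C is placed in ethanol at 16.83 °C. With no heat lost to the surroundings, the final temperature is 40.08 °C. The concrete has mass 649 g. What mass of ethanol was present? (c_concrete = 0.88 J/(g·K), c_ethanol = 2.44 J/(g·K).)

Heat lost by the concrete = heat gained by the ethanol:
649·0.88·(132.3 − 40.08) = m·2.44·(40.08 − 16.83)
56.73 m = 52669  ⇒  m ≈ 928.4 g

m ≈ 928 g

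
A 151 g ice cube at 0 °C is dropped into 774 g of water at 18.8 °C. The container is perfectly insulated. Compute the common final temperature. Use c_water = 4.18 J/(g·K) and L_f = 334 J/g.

Let T be the final temperature. ΣQ_i = 0:
melt ice: 151·334 = 50434
  warm the meltwater: 631.18 T
  water cools: 774·4.18·(T − 18.8) = 3235.3(T − 18.8)
3866.5 T = 60824 − 50434 = 10390
T ≈ 2.69 °C (positive, so assuming full melt was valid).

T_f ≈ 2.7 °C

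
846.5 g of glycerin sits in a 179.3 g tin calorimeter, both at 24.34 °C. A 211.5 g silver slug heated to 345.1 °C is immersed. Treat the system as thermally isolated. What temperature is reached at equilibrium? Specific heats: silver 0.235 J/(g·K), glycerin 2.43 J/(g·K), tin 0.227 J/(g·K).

Setting the total heat transfer to zero:
211.5·0.235·(T − 345.1) + 846.5·2.43·(T − 24.34) + 179.3·0.227·(T − 24.34) = 0
2147.4 T = 68210
T = 68210 / 2147.4 = 31.8 °C

T_f ≈ 31.8 °C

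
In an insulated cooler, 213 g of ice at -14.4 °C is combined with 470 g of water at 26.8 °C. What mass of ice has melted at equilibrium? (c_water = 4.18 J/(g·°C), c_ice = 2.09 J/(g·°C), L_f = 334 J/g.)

Cooling the water to 0 °C releases 470·4.18·26.8 = 52651 J.
Of that, 213·2.09·14.4 = 6410.4 J goes to bring the ice to 0 °C, leaving 46241 J.
Fully melting the ice requires m_ice L_f = 213·334 = 71142 J.
Since 46241 < 71142 J, not all the ice melts; equilibrium is at 0 °C.
Mass melted = 46241/334 ≈ 138.4 g.

m_melted ≈ 138 g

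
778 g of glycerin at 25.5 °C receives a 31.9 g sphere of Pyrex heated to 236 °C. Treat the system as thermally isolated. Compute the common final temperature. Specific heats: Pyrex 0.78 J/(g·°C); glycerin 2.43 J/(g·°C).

T_f ≈ 28.2 °C

Let T be the final temperature. ΣQ_i = 0:
31.9*0.78*(T − 236) + 778*2.43*(T − 25.5) = 0
1915.4 T = 54081
T = 54081 / 1915.4 = 28.2 °C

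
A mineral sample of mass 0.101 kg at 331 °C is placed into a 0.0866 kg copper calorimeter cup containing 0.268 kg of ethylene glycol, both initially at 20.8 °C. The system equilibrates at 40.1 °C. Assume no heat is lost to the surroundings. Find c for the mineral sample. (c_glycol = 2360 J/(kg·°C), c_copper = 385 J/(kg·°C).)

c ≈ 437 J/(kg·°C)

Conservation of energy gives ΣQ = 0:
0.101·c·(40.1 − 331) + 0.268·2360·(40.1 − 20.8) + 0.0866·385·(40.1 − 20.8) = 0
-29.38 c = -12850
c = -12850/-29.38 ≈ 437.4 J/(kg·°C)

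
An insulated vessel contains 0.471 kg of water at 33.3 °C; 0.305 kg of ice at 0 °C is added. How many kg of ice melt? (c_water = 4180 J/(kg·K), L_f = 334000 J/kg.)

m_melted ≈ 0.196 kg

Water can give up m c ΔT = 0.471·4180·33.3 = 65560 J before reaching 0 °C.
Fully melting the ice requires m_ice L_f = 0.305·334000 = 101870 J.
65560 J < 101870 J, so only part of the ice melts and the system sits at 0 °C.
m_melted·334000 = 65560  ⇒  m_melted ≈ 0.1963 kg.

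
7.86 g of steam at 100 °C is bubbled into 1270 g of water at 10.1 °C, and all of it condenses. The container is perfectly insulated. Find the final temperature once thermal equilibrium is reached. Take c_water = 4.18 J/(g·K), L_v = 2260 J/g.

T_f ≈ 14.0 °C

Heat gained plus heat lost sum to zero:
latent heat released on condensation: 7.86×2260 = 17764; condensate cools 100→T: 7.86×4.18×(T − 100) = 32.85(T − 100); original water: 5308.6(T − 10.1)
5341.5 T = 17764 + 3285.5 + 53617 = 74666
T ≈ 13.98 °C, under the boiling point, so the assumption holds.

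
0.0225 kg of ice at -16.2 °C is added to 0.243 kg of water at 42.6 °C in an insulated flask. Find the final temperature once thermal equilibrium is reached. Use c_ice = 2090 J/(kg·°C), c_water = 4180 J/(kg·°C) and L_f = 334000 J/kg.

Energy balance with sensible and latent terms:
ice -16.2→0 °C: 0.0225·2090·16.2 = 761.8
  latent heat to melt: 0.0225·334000 = 7515
  meltwater 0→T: 0.0225·4180·T = 94.05 T
  water: 1015.7(T − 42.6)
1109.8 T = 43271 − 8276.8 = 34994
T ≈ 31.53 °C — above 0 °C, consistent with complete melting.

T_f ≈ 31.5 °C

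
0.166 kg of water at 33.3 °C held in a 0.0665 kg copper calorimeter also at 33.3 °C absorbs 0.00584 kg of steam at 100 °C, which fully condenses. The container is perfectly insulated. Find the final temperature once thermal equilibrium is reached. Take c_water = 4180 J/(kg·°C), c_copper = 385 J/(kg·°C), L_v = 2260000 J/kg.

T_f ≈ 53.2 °C

Energy conservation, ΣQ = 0:
condense steam: −0.00584×2260000 = −13198; condensed water 100 °C→T: 24.41(T − 100); water warms: 0.166×4180×(T − 33.3) = 693.88(T − 33.3); cup: 25.6(T − 33.3)
743.89 T = 13198 + 2441.1 + 23959 = 39598
T ≈ 53.23 °C — below 100 °C, confirming all the steam condensed.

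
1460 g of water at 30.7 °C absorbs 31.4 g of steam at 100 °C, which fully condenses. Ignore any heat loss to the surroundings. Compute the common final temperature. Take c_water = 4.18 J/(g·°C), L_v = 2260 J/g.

Net heat exchanged in the isolated system is zero:
condense steam: −31.4×2260 = −70964; condensed water 100 °C→T: 131.25(T − 100); water warms: 1460×4.18×(T − 30.7) = 6102.8(T − 30.7)
6234.1 T = 70964 + 13125 + 187356 = 271445
T ≈ 43.54 °C, under the boiling point, so the assumption holds.

T_f ≈ 43.5 °C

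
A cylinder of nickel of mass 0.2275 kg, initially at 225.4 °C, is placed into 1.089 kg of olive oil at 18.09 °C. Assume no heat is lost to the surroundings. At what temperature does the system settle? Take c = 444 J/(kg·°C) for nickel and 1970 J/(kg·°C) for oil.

T_f ≈ 27.4 °C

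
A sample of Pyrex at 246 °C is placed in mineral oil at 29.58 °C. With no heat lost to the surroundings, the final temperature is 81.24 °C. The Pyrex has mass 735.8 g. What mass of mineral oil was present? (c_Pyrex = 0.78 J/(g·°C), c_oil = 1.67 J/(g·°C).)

Heat lost by the Pyrex = heat gained by the oil:
735.8×0.78×(246 − 81.24) = m×1.67×(81.24 − 29.58)
86.27 m = 94560  ⇒  m ≈ 1096 g

m ≈ 1100 g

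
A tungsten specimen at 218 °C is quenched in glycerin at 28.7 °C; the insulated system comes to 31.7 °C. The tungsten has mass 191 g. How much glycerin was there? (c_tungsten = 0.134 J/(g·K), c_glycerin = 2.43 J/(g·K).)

m ≈ 654 g

Conservation of energy gives ΣQ = 0:
191·0.134·(31.7 − 218) + m·2.43·(31.7 − 28.7) = 0
7.29 m = 4768.2
m = 4768.2/7.29 ≈ 654.1 g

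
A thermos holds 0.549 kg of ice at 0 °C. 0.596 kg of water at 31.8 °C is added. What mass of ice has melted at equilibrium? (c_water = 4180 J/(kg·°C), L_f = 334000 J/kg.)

Cooling the water to 0 °C releases 0.596·4180·31.8 = 79223 J.
Fully melting the ice requires m_ice L_f = 0.549·334000 = 183366 J.
Since 79223 < 183366 J, not all the ice melts; equilibrium is at 0 °C.
m_melt = 79223 / L_f = 0.2372 kg.

m_melted ≈ 0.237 kg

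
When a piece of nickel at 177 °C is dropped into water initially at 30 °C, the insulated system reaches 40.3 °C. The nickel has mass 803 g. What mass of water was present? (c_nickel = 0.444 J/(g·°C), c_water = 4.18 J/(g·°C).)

m ≈ 1130 g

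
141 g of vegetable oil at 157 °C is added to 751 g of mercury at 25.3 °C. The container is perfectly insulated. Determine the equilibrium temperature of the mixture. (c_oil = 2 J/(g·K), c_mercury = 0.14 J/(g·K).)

T_f ≈ 121.2 °C

Let T be the final temperature. ΣQ_i = 0:
141*2*(T − 157) + 751*0.14*(T − 25.3) = 0
282(T − 157) + 105.14(T − 25.3) = 0
(282 + 105.14) T = 282*157 + 105.14*25.3
T ≈ 121.23 °C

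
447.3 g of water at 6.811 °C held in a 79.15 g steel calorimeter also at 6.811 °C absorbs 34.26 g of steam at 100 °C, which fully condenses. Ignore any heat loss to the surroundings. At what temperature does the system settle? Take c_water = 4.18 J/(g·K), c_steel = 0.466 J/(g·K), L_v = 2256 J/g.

Conservation of energy gives ΣQ = 0:
steam→water at 100 °C releases m L_v = 34.26×2256 = 77291
  condensed water 100 °C→T: 143.21(T − 100)
  original water: 1869.7(T − 6.811)
  cup: 36.88(T − 6.811)
2049.8 T = 77291 + 14321 + 12986 = 104597
T ≈ 51.03 °C, under the boiling point, so the assumption holds.

T_f ≈ 51.0 °C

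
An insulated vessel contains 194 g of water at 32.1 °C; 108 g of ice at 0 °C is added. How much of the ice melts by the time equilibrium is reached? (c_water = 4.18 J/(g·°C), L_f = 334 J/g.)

Water can give up m c ΔT = 194×4.18×32.1 = 26031 J before reaching 0 °C.
Fully melting the ice requires m_ice L_f = 108×334 = 36072 J.
26031 J < 36072 J, so only part of the ice melts and the system sits at 0 °C.
m_melt = 26031 / L_f = 77.94 g.

m_melted ≈ 77.9 g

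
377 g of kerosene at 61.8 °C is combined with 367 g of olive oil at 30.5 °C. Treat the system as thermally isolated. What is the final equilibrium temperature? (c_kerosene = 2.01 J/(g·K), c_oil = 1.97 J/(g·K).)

T_f ≈ 46.5 °C

T_f is the heat-capacity-weighted average of the initial temperatures:
T_f = (757.77*61.8 + 722.99*30.5) / (757.77 + 722.99)
    = 68881 / 1480.8 ≈ 46.52 °C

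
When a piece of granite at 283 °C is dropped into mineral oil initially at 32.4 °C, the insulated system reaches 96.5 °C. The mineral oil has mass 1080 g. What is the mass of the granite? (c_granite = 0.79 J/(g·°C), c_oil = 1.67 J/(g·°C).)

Conservation of energy gives ΣQ = 0:
m×0.79×(96.5 − 283) + 1080×1.67×(96.5 − 32.4) = 0
-147.34 m = -115611
m = -115611/-147.34 ≈ 784.7 g

m ≈ 785 g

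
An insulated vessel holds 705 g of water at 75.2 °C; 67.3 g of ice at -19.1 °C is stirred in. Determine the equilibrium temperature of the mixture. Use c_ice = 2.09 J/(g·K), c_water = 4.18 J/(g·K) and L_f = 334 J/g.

T_f ≈ 60.9 °C

Setting the total heat transfer to zero:
ice -19.1→0 °C: 67.3·2.09·19.1 = 2686.5
  melt ice: 67.3·334 = 22478
  meltwater 0→T: 67.3·4.18·T = 281.31 T
  water: 2946.9(T − 75.2)
3228.2 T = 221607 − 25165 = 196442
T ≈ 60.85 °C. Since T > 0 °C, the all-ice-melts assumption holds.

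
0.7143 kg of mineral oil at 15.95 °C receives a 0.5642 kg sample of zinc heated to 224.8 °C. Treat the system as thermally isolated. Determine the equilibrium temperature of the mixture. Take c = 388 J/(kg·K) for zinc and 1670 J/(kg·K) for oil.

T_f ≈ 48.3 °C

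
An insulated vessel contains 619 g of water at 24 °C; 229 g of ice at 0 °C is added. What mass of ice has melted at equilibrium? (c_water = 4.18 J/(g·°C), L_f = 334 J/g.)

m_melted ≈ 186 g

Heat available from the water dropping to 0 °C: 619·4.18·24 = 62098 J.
To melt every bit of ice: 229·334 = 76486 J.
That's not enough to melt it all — equilibrium is at 0 °C with ice remaining.
Mass melted = 62098/334 ≈ 185.9 g.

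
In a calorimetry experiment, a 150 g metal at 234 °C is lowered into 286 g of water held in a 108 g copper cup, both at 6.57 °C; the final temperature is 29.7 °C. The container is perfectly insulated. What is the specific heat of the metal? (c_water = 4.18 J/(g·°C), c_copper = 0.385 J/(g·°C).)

c ≈ 0.934 J/(g·°C)

Net heat exchanged in the isolated system is zero:
150×c×(29.7 − 234) + 286×4.18×(29.7 − 6.57) + 108×0.385×(29.7 − 6.57) = 0
-30645 c = -28613
c = -28613/-30645 ≈ 0.9337 J/(g·°C)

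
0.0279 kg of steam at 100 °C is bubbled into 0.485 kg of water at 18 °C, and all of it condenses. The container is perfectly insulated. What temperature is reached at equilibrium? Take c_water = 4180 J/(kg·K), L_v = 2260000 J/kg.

Let T be the final temperature. ΣQ_i = 0:
steam→water at 100 °C releases m L_v = 0.0279×2260000 = 63054
  condensate cools 100→T: 0.0279×4180×(T − 100) = 116.62(T − 100)
  water warms: 0.485×4180×(T − 18) = 2027.3(T − 18)
2143.9 T = 63054 + 11662 + 36491 = 111208
T ≈ 51.87 °C, under the boiling point, so the assumption holds.

T_f ≈ 51.9 °C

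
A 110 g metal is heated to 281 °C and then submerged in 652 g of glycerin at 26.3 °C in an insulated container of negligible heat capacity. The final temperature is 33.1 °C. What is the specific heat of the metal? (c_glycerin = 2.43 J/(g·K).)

c ≈ 0.395 J/(g·K)

Let T be the final temperature. ΣQ_i = 0:
110×c×(33.1 − 281) + 652×2.43×(33.1 − 26.3) = 0
-27269 c = -10774
c = -10774/-27269 ≈ 0.3951 J/(g·K)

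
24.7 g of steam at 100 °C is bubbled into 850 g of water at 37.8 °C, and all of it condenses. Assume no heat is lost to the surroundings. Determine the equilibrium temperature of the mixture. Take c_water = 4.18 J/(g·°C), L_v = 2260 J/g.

Net heat exchanged in the isolated system is zero:
latent heat released on condensation: 24.7×2260 = 55822; condensate cools 100→T: 24.7×4.18×(T − 100) = 103.25(T − 100); original water: 3553(T − 37.8)
3656.2 T = 55822 + 10325 + 134303 = 200450
T ≈ 54.82 °C, under the boiling point, so the assumption holds.

T_f ≈ 54.8 °C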